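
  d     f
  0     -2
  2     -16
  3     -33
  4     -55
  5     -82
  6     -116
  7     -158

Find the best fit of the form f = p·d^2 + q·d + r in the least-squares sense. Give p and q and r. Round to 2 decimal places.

p = -3.02, q = -0.98, r = -2.14

Entries of AᵀA: Σd^2·d^2 = 4675, Σd^2·d = 783, Σd^2 = 139, Σd·d = 139, Σd = 27, Σ1 = 7.
For Aᵀf: Σd^2·f = -15209, Σd·f = -2563, Σf = -462.
Row-reducing yields p = -30743/10164, q = -3337/3388, r = -1553/726.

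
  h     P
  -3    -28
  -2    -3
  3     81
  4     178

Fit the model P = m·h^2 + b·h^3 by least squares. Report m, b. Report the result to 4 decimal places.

Forming XᵀX = [[434, 992]; [992, 5618]] and XᵀP = [3313, 14359]ᵀ gives XᵀX·[m, b]ᵀ = XᵀP.
Determinant 434·5618 − 992² = 1454148.
m = (3313·5618 − 992·14359)/1454148 = 728051/242358; b = (434·14359 − 992·3313)/1454148 = 15835/7818.

m = 3.0040, b = 2.0255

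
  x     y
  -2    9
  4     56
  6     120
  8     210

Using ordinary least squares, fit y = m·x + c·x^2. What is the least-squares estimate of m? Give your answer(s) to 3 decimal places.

Normal-equation sums: Σx·x = 120, Σx·x^2 = 784, Σx^2·x^2 = 5664.
And Σx·y = 2606, Σx^2·y = 18692.
AᵀA·[m, c]ᵀ = Aᵀy becomes [[120, 784]; [784, 5664]]·[m, c]ᵀ = [2606, 18692]ᵀ.
Δ = 120·5664 − 784² = 65024.
m = (2606·5664 − 784·18692)/65024 = 827/508; c = (120·18692 − 784·2606)/65024 = 781/254.

m = 1.628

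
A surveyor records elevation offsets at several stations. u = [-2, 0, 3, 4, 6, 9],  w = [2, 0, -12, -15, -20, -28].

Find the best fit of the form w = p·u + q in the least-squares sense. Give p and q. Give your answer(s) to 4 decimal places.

Normal-equation sums: Σu·u = 146, Σu = 20, Σ1 = 6.
For Mᵀw: Σu·w = -472, Σw = -73.
So MᵀM·[p, q]ᵀ = Mᵀw: [[146, 20]; [20, 6]]·[p, q]ᵀ = [-472, -73]ᵀ.
Eliminating q: 6·(row 1) − 20·(row 2) gives 476·p = 6·(-472) − 20·(-73) = -1372, so p = -49/17.
Then q = ((-73) − 20·(-49/17))/6 = -87/34.

p = -2.8824, q = -2.5588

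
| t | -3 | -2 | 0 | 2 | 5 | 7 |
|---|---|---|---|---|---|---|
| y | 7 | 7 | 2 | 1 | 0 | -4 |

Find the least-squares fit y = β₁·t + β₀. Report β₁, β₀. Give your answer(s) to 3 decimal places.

β₁ = -1.039, β₀ = 3.725

Entries of MᵀM: Σt·t = 91, Σt = 9, Σ1 = 6.
For Mᵀy: Σt·y = -61, Σy = 13.
MᵀM·[β₁, β₀]ᵀ = Mᵀy becomes [[91, 9]; [9, 6]]·[β₁, β₀]ᵀ = [-61, 13]ᵀ.
Determinant 91·6 − 9² = 465.
β₁ = ((-61)·6 − 9·13)/465 = -161/155; β₀ = (91·13 − 9·(-61))/465 = 1732/465.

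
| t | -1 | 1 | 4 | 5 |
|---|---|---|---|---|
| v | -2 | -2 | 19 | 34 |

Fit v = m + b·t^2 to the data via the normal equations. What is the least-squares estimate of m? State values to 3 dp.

The normal system XᵀX·[m, b]ᵀ = Xᵀv is [[4, 43]; [43, 883]]·[m, b]ᵀ = [49, 1150]ᵀ.
Eliminating b: 883·(row 1) − 43·(row 2) gives 1683·m = 883·49 − 43·1150 = -6183, so m = -687/187.
Then b = (1150 − 43·(-687/187))/883 = 277/187.

m = -3.674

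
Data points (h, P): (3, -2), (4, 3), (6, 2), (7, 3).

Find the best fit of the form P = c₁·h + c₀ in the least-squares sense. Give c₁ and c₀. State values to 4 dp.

c₁ = 0.9000, c₀ = -3.0000

The normal equations are: 110·c₁ + 20·c₀ = 39;  20·c₁ + 4·c₀ = 6.
(Σh·h = 110, Σh = 20, Σ1 = 4, Σh·P = 39, ΣP = 6.)
Determinant 110·4 − 20² = 40.
c₁ = (39·4 − 20·6)/40 = 9/10; c₀ = (110·6 − 20·39)/40 = -3.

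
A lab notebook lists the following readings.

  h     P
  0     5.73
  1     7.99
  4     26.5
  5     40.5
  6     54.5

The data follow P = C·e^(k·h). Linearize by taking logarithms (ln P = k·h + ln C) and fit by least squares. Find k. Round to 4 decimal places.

Taking logs, ln P = k·h + ln C, so regress ln P on h.
Over the data: Σh = 16.0000, Σ(h)² = 78.0000, Σln P = 14.8006, Σh·ln P = 57.6825.
Normal system: [[78.0000, 16.0000]; [16.0000, 5]]·[k, ln C]ᵀ = [57.6825, 14.8006]ᵀ.
Δ = 78.0000·5 − (16.0000)² = 134.0000; k = (57.6825·5 − 16.0000·14.8006)/134.0000 = 0.38510, ln C = (78.0000·14.8006 − 16.0000·57.6825)/134.0000 = 1.72779.

k = 0.3851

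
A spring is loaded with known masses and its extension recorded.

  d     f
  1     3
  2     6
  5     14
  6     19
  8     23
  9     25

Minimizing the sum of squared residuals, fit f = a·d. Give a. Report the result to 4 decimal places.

a = 2.8815

With design matrix A, AᵀA = [[211]] and Aᵀf = [608]ᵀ.
Hence a = 608 / 211 ≈ 2.88152.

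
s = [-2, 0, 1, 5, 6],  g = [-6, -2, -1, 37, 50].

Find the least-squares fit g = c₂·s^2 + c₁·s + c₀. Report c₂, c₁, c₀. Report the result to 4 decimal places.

The normal equations are: 1938·c₂ + 334·c₁ + 66·c₀ = 2700;  334·c₂ + 66·c₁ + 10·c₀ = 496;  66·c₂ + 10·c₁ + 5·c₀ = 78.
Row-reducing yields c₂ = 5099/5168, c₁ = 15807/5168, c₀ = -4575/1292.

c₂ = 0.9866, c₁ = 3.0586, c₀ = -3.5410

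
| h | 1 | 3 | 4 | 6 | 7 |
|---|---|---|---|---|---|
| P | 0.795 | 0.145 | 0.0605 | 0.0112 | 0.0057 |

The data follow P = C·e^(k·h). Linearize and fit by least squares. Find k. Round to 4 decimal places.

k = -0.8308

Linearized form: ln P = k·h + ln C. From the 5 transformed points,
Σh = 21.0000, Σ(h)² = 111.0000, Σln P = -14.6247, Σh·ln P = -80.3650.
Equations: 111.0000·k + 21.0000·ln C = -80.3650;  21.0000·k + 5·ln C = -14.6247.
Δ = 111.0000·5 − (21.0000)² = 114.0000; k = (-80.3650·5 − 21.0000·-14.6247)/114.0000 = -0.83076, ln C = (111.0000·-14.6247 − 21.0000·-80.3650)/114.0000 = 0.56426.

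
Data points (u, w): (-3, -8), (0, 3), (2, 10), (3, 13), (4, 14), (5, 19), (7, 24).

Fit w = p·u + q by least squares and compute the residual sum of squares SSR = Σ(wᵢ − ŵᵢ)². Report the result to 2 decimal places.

SSR = 5.81

AᵀA·[p, q]ᵀ = Aᵀw reads: 112·p + 18·q = 402;  18·p + 7·q = 75.
Eliminating q: 7·(row 1) − 18·(row 2) gives 460·p = 7·402 − 18·75 = 1464, so p = 366/115.
Then q = (75 − 18·(366/115))/7 = 291/115.
Residuals: -113/115, 54/115, 127/115, 106/115, -29/23, 64/115, -93/115; SSR = 668/115.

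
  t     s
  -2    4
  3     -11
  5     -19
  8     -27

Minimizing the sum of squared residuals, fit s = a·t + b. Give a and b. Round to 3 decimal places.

a = -3.142, b = -2.255

Normal-equation sums: Σt·t = 102, Σt = 14, Σ1 = 4.
And Σt·s = -352, Σs = -53.
So MᵀM·[a, b]ᵀ = Mᵀs: [[102, 14]; [14, 4]]·[a, b]ᵀ = [-352, -53]ᵀ.
Eliminating b: 4·(row 1) − 14·(row 2) gives 212·a = 4·(-352) − 14·(-53) = -666, so a = -333/106.
Then b = ((-53) − 14·(-333/106))/4 = -239/106.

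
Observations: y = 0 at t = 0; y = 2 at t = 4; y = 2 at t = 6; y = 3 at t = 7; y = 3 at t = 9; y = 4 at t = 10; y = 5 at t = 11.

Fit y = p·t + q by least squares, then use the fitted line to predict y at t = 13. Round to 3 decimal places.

ŷ = 5.261

Forming AᵀA = [[403, 47]; [47, 7]] and Aᵀy = [163, 19]ᵀ gives AᵀA·[p, q]ᵀ = Aᵀy.
det = 403·7 − 47² = 612.
p = (163·7 − 47·19)/612 = 62/153; q = (403·19 − 47·163)/612 = -1/153.
At t = 13: ŷ = (62/153)·(13) + (-1/153)·(1) = 805/153.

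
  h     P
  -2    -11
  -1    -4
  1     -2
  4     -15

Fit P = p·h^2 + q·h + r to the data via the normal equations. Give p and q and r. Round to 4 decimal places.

Forming AᵀA = [[274, 56, 22]; [56, 22, 2]; [22, 2, 4]] and AᵀP = [-290, -36, -32]ᵀ gives AᵀA·[p, q, r]ᵀ = AᵀP.
Row-reducing yields p = -83/66, q = 115/66, r = -43/22.

p = -1.2576, q = 1.7424, r = -1.9545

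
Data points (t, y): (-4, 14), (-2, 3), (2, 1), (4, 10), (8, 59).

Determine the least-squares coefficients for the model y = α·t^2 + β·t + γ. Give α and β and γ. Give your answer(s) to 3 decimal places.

Sums needed: Σt^2·t^2 = 4640, Σt^2·t = 512, Σt^2 = 104, Σt·t = 104, Σt = 8, Σ1 = 5.
For Mᵀy: Σt^2·y = 4176, Σt·y = 452, Σy = 87.
Normal equations: [[4640, 512, 104]; [512, 104, 8]; [104, 8, 5]]·[α, β, γ]ᵀ = [4176, 452, 87]ᵀ.
Solving the 3×3 system (Gaussian elimination) gives α = 85/84, β = -17/42, γ = -3.

α = 1.012, β = -0.405, γ = -3.000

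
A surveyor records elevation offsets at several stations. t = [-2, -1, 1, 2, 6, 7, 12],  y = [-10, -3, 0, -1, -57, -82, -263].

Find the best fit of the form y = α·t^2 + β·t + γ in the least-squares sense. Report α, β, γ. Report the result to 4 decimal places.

α = -2.0229, β = 2.2339, γ = 1.6620

Setting ∂/∂α … = 0 gives: 24467·α + 2287·β + 239·γ = -43989;  2287·α + 239·β + 25·γ = -4051;  239·α + 25·β + 7·γ = -416.
Solving the 3×3 system (Gaussian elimination) gives α = -2737601/1353282, β = 3023095/1353282, γ = 374856/225547.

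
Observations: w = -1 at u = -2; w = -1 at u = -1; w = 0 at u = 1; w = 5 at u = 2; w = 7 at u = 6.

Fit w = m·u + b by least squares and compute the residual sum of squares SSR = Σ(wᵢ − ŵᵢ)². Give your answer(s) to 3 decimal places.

SSR = 8.345

Setting ∂/∂m … = 0 gives: 46·m + 6·b = 55;  6·m + 5·b = 10.
Eliminating b: 5·(row 1) − 6·(row 2) gives 194·m = 5·55 − 6·10 = 215, so m = 215/194.
Then b = (10 − 6·(215/194))/5 = 65/97.
Residuals: 53/97, -109/194, -345/194, 205/97, -31/97; SSR = 1619/194.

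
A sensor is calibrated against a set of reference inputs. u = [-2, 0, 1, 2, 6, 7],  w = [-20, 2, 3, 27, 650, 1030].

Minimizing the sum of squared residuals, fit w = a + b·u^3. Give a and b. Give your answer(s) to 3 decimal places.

a = 2.294, b = 2.997

Entries of MᵀM: Σ1 = 6, Σu^3 = 560, Σu^3·u^3 = 164434.
Right-hand side: Σw = 1692, Σu^3·w = 494069.
Δ = 6·164434 − 560² = 673004.
a = (1692·164434 − 560·494069)/673004 = 385922/168251; b = (6·494069 − 560·1692)/673004 = 1008447/336502.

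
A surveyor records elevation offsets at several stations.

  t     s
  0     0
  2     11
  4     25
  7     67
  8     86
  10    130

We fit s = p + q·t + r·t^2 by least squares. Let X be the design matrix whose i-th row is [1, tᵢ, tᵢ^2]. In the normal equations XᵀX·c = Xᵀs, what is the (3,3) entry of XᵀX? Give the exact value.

16769

Row 3 ↔ basis t^2, column 3 ↔ basis t^2, so (XᵀX)_{3,3} = Σᵢ (t^2)·(t^2) = (0)·(0) + (4)·(4) + (16)·(16) + (49)·(49) + (64)·(64) + (100)·(100) = 16769.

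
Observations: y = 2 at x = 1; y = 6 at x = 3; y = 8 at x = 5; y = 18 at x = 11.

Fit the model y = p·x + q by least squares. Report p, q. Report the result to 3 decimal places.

p = 1.571, q = 0.643

The normal equations are: 156·p + 20·q = 258;  20·p + 4·q = 34.
(Σx·x = 156, Σx = 20, Σ1 = 4, Σx·y = 258, Σy = 34.)
Δ = 156·4 − 20² = 224.
p = (258·4 − 20·34)/224 = 11/7; q = (156·34 − 20·258)/224 = 9/14.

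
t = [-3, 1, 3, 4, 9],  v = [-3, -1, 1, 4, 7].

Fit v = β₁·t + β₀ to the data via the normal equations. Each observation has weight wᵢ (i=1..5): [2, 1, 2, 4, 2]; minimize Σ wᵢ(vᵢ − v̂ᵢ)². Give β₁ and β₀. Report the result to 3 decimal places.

β₁ = 0.880, β₀ = -0.528

Sums needed: Σwᵢ·t·t = 263, Σwᵢ·t = 35, Σwᵢ·1 = 11.
For MᵀWv: Σwᵢ·t·v = 213, Σwᵢ·v = 25.
So MᵀWM·[β₁, β₀]ᵀ = MᵀWv: [[263, 35]; [35, 11]]·[β₁, β₀]ᵀ = [213, 25]ᵀ.
Δ = 263·11 − 35² = 1668.
β₁ = (213·11 − 35·25)/1668 = 367/417; β₀ = (263·25 − 35·213)/1668 = -220/417.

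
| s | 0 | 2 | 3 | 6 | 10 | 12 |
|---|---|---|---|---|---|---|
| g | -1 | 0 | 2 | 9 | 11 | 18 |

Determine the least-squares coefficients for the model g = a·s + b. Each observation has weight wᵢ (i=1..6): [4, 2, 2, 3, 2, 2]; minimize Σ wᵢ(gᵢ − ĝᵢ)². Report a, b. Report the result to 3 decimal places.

a = 1.512, b = -1.592

Forming MᵀWM = [[622, 72]; [72, 15]] and MᵀWg = [826, 85]ᵀ gives MᵀWM·[a, b]ᵀ = MᵀWg.
Eliminating b: 15·(row 1) − 72·(row 2) gives 4146·a = 15·826 − 72·85 = 6270, so a = 1045/691.
Then b = (85 − 72·(1045/691))/15 = -3301/2073.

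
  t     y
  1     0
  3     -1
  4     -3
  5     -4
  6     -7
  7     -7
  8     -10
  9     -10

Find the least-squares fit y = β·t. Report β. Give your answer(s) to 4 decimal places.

β = -1.0534

Forming XᵀX = [[281]] and Xᵀy = [-296]ᵀ gives XᵀX·[β]ᵀ = Xᵀy.
Hence β = -296 / 281 ≈ -1.05338.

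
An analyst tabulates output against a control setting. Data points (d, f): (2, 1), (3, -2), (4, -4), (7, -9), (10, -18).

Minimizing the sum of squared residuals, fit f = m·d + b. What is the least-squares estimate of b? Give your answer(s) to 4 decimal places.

b = 5.3364

With design matrix A, AᵀA = [[178, 26]; [26, 5]] and Aᵀf = [-263, -32]ᵀ.
Determinant 178·5 − 26² = 214.
m = ((-263)·5 − 26·(-32))/214 = -483/214; b = (178·(-32) − 26·(-263))/214 = 571/107.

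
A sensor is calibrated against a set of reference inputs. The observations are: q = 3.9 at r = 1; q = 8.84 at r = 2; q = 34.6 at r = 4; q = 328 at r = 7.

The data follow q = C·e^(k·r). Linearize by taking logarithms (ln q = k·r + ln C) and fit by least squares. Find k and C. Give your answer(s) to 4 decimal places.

k = 0.7322, C = 1.9282

Linearized form: ln q = k·r + ln C. From the 4 transformed points,
AᵀA = [[70.0000, 14.0000]; [14.0000, 4]], rhs = [60.4461, 12.8771]ᵀ  (here Σr = 14.0000, Σ(r)² = 70.0000, Σln q = 12.8771, Σr·ln q = 60.4461).
Δ = 70.0000·4 − (14.0000)² = 84.0000; k = (60.4461·4 − 14.0000·12.8771)/84.0000 = 0.73220, ln C = (70.0000·12.8771 − 14.0000·60.4461)/84.0000 = 0.65660, so C = exp(0.65660) = 1.92822.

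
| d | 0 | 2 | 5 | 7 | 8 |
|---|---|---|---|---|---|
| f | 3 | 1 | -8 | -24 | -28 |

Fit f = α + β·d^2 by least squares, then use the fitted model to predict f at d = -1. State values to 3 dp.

Entries of MᵀM: Σ1 = 5, Σd^2 = 142, Σd^2·d^2 = 7138.
Moment sums: Σf = -56, Σd^2·f = -3164.
Eliminating β: 7138·(row 1) − 142·(row 2) gives 15526·α = 7138·(-56) − 142·(-3164) = 49560, so α = 3540/1109.
Then β = ((-3164) − 142·(3540/1109))/7138 = -562/1109.
At d = -1: f̂ = (3540/1109)·(1) + (-562/1109)·(1) = 2978/1109.

f̂ = 2.685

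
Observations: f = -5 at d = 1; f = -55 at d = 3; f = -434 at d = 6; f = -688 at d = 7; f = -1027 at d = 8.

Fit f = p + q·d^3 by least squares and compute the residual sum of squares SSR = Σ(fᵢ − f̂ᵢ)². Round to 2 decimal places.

The normal equations are: 5·p + 1099·q = -2209;  1099·p + 427179·q = -857042.
(Σ1 = 5, Σd^3 = 1099, Σd^3·d^3 = 427179, Σf = -2209, Σd^3·f = -857042.)
Δ = 5·427179 − 1099² = 928094.
p = ((-2209)·427179 − 1099·(-857042))/928094 = -1749253/928094; q = (5·(-857042) − 1099·(-2209))/928094 = -1857519/928094.
Residuals: -516849/464047, 428548/464047, 180561/928094, 174799/464047, -353557/928094; SSR = 2244351/928094.

SSR = 2.42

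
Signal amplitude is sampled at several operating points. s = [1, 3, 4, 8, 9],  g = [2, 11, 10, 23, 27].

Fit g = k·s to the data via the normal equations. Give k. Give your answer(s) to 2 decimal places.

The normal system XᵀX·[k]ᵀ = Xᵀg is [[171]]·[k]ᵀ = [502]ᵀ.
k = 502/171 = 2.93567.

k = 2.94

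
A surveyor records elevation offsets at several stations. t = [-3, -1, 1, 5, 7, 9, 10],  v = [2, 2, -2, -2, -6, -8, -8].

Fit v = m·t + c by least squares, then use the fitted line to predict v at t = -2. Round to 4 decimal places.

v̂ = 1.7662

Normal-equation sums: Σt·t = 266, Σt = 28, Σ1 = 7.
For Mᵀv: Σt·v = -214, Σv = -22.
MᵀM·[m, c]ᵀ = Mᵀv becomes [[266, 28]; [28, 7]]·[m, c]ᵀ = [-214, -22]ᵀ.
det = 266·7 − 28² = 1078.
m = ((-214)·7 − 28·(-22))/1078 = -9/11; c = (266·(-22) − 28·(-214))/1078 = 10/77.
At t = -2: v̂ = (-9/11)·(-2) + (10/77)·(1) = 136/77.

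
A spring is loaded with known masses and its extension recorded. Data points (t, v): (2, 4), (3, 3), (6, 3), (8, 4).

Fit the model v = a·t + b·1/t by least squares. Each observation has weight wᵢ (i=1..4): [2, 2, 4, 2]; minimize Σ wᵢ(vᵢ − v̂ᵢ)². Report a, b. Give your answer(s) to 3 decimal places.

The normal equations are: 298·a + 10·b = 170;  10·a + (83/96)·b = 9.
(Σwᵢ·t·t = 298, Σwᵢ·t·1/t = 10, Σwᵢ·1/t·1/t = 83/96, Σwᵢ·t·v = 170, Σwᵢ·1/t·v = 9.)
Determinant 298·(83/96) − 10² = 7567/48.
a = (170·(83/96) − 10·9)/(7567/48) = 2735/7567; b = (298·9 − 10·170)/(7567/48) = 47136/7567.

a = 0.361, b = 6.229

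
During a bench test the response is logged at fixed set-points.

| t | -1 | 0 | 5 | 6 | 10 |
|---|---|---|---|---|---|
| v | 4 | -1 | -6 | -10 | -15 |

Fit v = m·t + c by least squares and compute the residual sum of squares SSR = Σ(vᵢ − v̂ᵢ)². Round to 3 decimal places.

Normal-equation sums: Σt·t = 162, Σt = 20, Σ1 = 5.
And Σt·v = -244, Σv = -28.
So AᵀA·[m, c]ᵀ = Aᵀv: [[162, 20]; [20, 5]]·[m, c]ᵀ = [-244, -28]ᵀ.
Eliminating c: 5·(row 1) − 20·(row 2) gives 410·m = 5·(-244) − 20·(-28) = -660, so m = -66/41.
Then c = ((-28) − 20·(-66/41))/5 = 172/205.
Residuals: 318/205, -377/205, 248/205, -242/205, 53/205; SSR = 1786/205.

SSR = 8.712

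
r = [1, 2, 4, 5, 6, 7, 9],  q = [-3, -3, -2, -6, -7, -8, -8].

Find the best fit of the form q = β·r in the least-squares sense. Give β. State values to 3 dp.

Setting ∂/∂β … = 0 gives: 212·β = -217.
β = (-217)/212 = -1.02358.

β = -1.024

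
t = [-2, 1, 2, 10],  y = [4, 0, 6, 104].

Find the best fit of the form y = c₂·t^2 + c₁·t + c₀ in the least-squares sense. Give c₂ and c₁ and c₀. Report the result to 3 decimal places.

c₂ = 1.013, c₁ = 0.259, c₀ = 0.194

Compute the Gram sums: Σt^2·t^2 = 10033, Σt^2·t = 1001, Σt^2 = 109, Σt·t = 109, Σt = 11, Σ1 = 4.
Moment sums: Σt^2·y = 10440, Σt·y = 1044, Σy = 114.
Inverting the 3×3 Gram matrix, [c₂, c₁, c₀]ᵀ = [725/716, 929/3580, 347/1790]ᵀ.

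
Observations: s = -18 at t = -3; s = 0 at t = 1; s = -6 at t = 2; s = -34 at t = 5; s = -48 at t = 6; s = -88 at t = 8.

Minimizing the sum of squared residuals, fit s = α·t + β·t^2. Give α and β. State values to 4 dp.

α = 1.0596, β = -1.5177

Forming AᵀA = [[139, 835]; [835, 6115]] and Aᵀs = [-1120, -8396]ᵀ gives AᵀA·[α, β]ᵀ = Aᵀs.
Δ = 139·6115 − 835² = 152760.
α = ((-1120)·6115 − 835·(-8396))/152760 = 8093/7638; β = (139·(-8396) − 835·(-1120))/152760 = -57961/38190.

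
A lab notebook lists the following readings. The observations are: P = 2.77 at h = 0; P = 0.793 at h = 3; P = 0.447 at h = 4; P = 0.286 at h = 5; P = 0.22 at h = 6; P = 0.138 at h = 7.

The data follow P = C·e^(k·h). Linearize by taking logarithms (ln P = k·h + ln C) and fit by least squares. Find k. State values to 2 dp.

Taking logs, ln P = k·h + ln C, so regress ln P on h.
Σh = 25.0000, Σ(h)² = 135.0000, Σln P = -4.7647, Σh·ln P = -33.1237.
Normal system: [[135.0000, 25.0000]; [25.0000, 6]]·[k, ln C]ᵀ = [-33.1237, -4.7647]ᵀ.
Slope k = (n·Σh·ln P − Σh·Σln P)/(n·Σ(h)² − (Σh)²) = (6·-33.1237 − 25.0000·-4.7647)/185.0000 = -0.43041; ln C = (Σln P − k·Σh)/n = 0.99925.

k = -0.43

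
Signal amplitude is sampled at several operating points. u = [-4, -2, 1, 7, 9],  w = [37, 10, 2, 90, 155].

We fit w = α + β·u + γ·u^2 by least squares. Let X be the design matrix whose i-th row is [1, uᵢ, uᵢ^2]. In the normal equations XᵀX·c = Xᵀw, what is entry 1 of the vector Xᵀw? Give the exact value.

294

Entry 1 ↔ basis 1, so (Xᵀw)_{1} = Σᵢ wᵢ = (1)·(37) + (1)·(10) + (1)·(2) + (1)·(90) + (1)·(155) = 294.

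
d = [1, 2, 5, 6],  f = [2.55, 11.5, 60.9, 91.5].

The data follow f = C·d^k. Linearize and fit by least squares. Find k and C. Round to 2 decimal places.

k = 1.97, C = 2.68

With ln fᵢ as the transformed response and ln dᵢ as the regressor:
Σln d = 4.0943, Σ(ln d)² = 6.2811, Σln f = 12.0040, Σln d·ln f = 16.3987.
Equations: 6.2811·k + 4.0943·ln C = 16.3987;  4.0943·k + 4·ln C = 12.0040.
Slope k = (n·Σln d·ln f − Σln d·Σln f)/(n·Σ(ln d)² − (Σln d)²) = (4·16.3987 − 4.0943·12.0040)/8.3609 = 1.96701; ln C = (Σln f − k·Σln d)/n = 0.98759, so C = exp(0.98759) = 2.68477.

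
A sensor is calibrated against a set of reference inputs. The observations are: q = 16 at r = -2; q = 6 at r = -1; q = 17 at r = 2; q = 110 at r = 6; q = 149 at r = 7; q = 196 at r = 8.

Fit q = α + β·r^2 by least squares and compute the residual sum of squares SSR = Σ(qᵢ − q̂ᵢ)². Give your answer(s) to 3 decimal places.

From the data, Σ1 = 6, Σr^2 = 158, Σr^2·r^2 = 7826.
For Aᵀq: Σq = 494, Σr^2·q = 23943.
Normal equations: [[6, 158]; [158, 7826]]·[α, β]ᵀ = [494, 23943]ᵀ.
Eliminating β: 7826·(row 1) − 158·(row 2) gives 21992·α = 7826·494 − 158·23943 = 83050, so α = 41525/10996.
Then β = (23943 − 158·(41525/10996))/7826 = 32803/10996.
Residuals: 3199/10996, -2088/2749, 14195/10996, -12873/10996, -2617/2749, 14299/10996; SSR = 69229/10996.

SSR = 6.296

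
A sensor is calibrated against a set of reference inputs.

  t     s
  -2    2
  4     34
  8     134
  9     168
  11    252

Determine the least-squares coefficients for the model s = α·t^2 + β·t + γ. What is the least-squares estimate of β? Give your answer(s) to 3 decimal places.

Forming MᵀM = [[25570, 2628, 286]; [2628, 286, 30]; [286, 30, 5]] and Mᵀs = [53228, 5488, 590]ᵀ gives MᵀM·[α, β, γ]ᵀ = Mᵀs.
Solving the 3×3 system (Gaussian elimination) gives α = 360380/180751, β = 221098/180751, γ = -611706/180751.

β = 1.223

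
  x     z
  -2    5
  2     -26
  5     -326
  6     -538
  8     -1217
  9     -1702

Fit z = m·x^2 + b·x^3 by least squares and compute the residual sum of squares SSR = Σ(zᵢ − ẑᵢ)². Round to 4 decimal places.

Sums needed: Σx^2·x^2 = 12610, Σx^2·x^3 = 102718, Σx^3·x^3 = 855994.
And Σx^2·z = -243352, Σx^3·z = -2021068.
Δ = 12610·855994 − 102718² = 243096816.
m = ((-243352)·855994 − 102718·(-2021068))/243096816 = -29491211/10129034; b = (12610·(-2021068) − 102718·(-243352))/243096816 = -20376531/10129034.
Residuals: 2798883/5064517, 8811104/5064517, -8859217/5064517, 6797000/5064517, -3406501/5064517, 1831661/5064517; SSR = 44449148/5064517.

SSR = 8.7766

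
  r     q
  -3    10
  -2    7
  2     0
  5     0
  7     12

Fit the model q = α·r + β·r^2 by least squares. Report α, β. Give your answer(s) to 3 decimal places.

α = -2.038, β = 0.511

From the data, Σr·r = 91, Σr·r^2 = 441, Σr^2·r^2 = 3139.
Moment sums: Σr·q = 40, Σr^2·q = 706.
Δ = 91·3139 − 441² = 91168.
α = (40·3139 − 441·706)/91168 = -92893/45584; β = (91·706 − 441·40)/91168 = 3329/6512.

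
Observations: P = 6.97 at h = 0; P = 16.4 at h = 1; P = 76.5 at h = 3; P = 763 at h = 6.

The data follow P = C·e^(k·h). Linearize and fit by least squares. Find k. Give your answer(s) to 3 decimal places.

k = 0.779

Let Y = ln P. Fitting Y = k·h + ln C by least squares:
Σh = 10.0000, Σ(h)² = 46.0000, Σln P = 15.7134, Σh·ln P = 55.6327.
Equations: 46.0000·k + 10.0000·ln C = 55.6327;  10.0000·k + 4·ln C = 15.7134.
Solving (det = 84.0000): k = 0.77853, ln C = 1.98204.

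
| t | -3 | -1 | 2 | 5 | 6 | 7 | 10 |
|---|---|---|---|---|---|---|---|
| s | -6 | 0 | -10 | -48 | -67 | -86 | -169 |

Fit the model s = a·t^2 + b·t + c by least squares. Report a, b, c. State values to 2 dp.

a = -1.46, b = -2.25, c = -0.03

Compute the Gram sums: Σt^2·t^2 = 14420, Σt^2·t = 1664, Σt^2 = 224, Σt·t = 224, Σt = 26, Σ1 = 7.
Moment sums: Σt^2·s = -24820, Σt·s = -2936, Σs = -386.
So XᵀX·[a, b, c]ᵀ = Xᵀs: [[14420, 1664, 224]; [1664, 224, 26]; [224, 26, 7]]·[a, b, c]ᵀ = [-24820, -2936, -386]ᵀ.
Row-reducing yields a = -148259/101451, b = -32575/14493, c = -1020/33817.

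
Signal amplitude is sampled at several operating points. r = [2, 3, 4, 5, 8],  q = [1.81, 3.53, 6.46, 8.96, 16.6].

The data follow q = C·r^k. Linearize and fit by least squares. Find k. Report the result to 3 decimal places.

k = 1.625

Let Y = ln q. Fitting Y = k·ln r + ln C by least squares:
Over the data: Σln r = 6.8669, Σ(ln r)² = 10.5236, Σln q = 8.7224, Σln r·ln q = 13.7544.
Normal system: [[10.5236, 6.8669]; [6.8669, 5]]·[k, ln C]ᵀ = [13.7544, 8.7224]ᵀ.
Solving (det = 5.4631): k = 1.62462, ln C = -0.48675.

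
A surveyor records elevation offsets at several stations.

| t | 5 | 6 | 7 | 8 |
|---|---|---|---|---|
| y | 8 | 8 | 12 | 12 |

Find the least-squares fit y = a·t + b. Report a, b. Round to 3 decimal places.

a = 1.600, b = -0.400

Compute the Gram sums: Σt·t = 174, Σt = 26, Σ1 = 4.
Right-hand side: Σt·y = 268, Σy = 40.
XᵀX·[a, b]ᵀ = Xᵀy becomes [[174, 26]; [26, 4]]·[a, b]ᵀ = [268, 40]ᵀ.
det = 174·4 − 26² = 20.
a = (268·4 − 26·40)/20 = 8/5; b = (174·40 − 26·268)/20 = -2/5.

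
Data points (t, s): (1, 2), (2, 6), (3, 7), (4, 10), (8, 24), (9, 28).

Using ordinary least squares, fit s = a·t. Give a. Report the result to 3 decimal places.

a = 2.966

The normal equations are: 175·a = 519.
a = 519/175 = 2.96571.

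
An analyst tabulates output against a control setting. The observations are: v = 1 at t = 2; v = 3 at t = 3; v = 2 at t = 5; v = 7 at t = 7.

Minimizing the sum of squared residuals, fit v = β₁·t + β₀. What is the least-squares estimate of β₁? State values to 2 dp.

β₁ = 1.00

With design matrix X, XᵀX = [[87, 17]; [17, 4]] and Xᵀv = [70, 13]ᵀ.
det = 87·4 − 17² = 59.
β₁ = (70·4 − 17·13)/59 = 1; β₀ = (87·13 − 17·70)/59 = -1.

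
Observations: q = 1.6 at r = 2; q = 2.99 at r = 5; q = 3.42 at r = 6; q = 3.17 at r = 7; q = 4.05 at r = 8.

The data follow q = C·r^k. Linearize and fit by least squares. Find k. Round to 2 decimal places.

Linearized form: ln q = k·ln r + ln C. From the 5 transformed points,
Over the data: Σln r = 8.1197, Σ(ln r)² = 14.3918, Σln q = 5.3474, Σln r·ln q = 9.4454.
Normal system: [[14.3918, 8.1197]; [8.1197, 5]]·[k, ln C]ᵀ = [9.4454, 5.3474]ᵀ.
Δ = 14.3918·5 − (8.1197)² = 6.0295; k = (9.4454·5 − 8.1197·5.3474)/6.0295 = 0.63155, ln C = (14.3918·5.3474 − 8.1197·9.4454)/6.0295 = 0.04387.

k = 0.63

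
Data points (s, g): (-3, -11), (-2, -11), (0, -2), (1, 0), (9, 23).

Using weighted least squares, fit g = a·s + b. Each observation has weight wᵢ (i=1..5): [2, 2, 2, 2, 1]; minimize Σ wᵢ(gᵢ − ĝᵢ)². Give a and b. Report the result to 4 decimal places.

From the data, Σwᵢ·s·s = 109, Σwᵢ·s = 1, Σwᵢ·1 = 9.
Moment sums: Σwᵢ·s·g = 317, Σwᵢ·g = -25.
So MᵀWM·[a, b]ᵀ = MᵀWg: [[109, 1]; [1, 9]]·[a, b]ᵀ = [317, -25]ᵀ.
Eliminating b: 9·(row 1) − 1·(row 2) gives 980·a = 9·317 − 1·(-25) = 2878, so a = 1439/490.
Then b = ((-25) − 1·(1439/490))/9 = -1521/490.

a = 2.9367, b = -3.1041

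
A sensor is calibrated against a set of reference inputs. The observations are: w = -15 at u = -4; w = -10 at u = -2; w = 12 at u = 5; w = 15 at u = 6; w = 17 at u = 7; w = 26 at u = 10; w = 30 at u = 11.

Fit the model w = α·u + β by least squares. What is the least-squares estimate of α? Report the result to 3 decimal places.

α = 2.996

With design matrix M, MᵀM = [[351, 33]; [33, 7]] and Mᵀw = [939, 75]ᵀ.
Eliminating β: 7·(row 1) − 33·(row 2) gives 1368·α = 7·939 − 33·75 = 4098, so α = 683/228.
Then β = (75 − 33·(683/228))/7 = -259/76.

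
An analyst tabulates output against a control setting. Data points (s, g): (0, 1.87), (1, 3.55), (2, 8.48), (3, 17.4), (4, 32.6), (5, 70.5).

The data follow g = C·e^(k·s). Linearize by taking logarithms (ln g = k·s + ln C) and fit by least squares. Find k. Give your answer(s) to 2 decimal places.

k = 0.73

Taking logs, ln g = k·s + ln C, so regress ln g on s.
Sums: Σs = 15.0000, Σ(s)² = 55.0000, Σln g = 14.6270, Σs·ln g = 49.3271.
Normal system: [[55.0000, 15.0000]; [15.0000, 6]]·[k, ln C]ᵀ = [49.3271, 14.6270]ᵀ.
Slope k = (n·Σs·ln g − Σs·Σln g)/(n·Σ(s)² − (Σs)²) = (6·49.3271 − 15.0000·14.6270)/105.0000 = 0.72912; ln C = (Σln g − k·Σs)/n = 0.61503.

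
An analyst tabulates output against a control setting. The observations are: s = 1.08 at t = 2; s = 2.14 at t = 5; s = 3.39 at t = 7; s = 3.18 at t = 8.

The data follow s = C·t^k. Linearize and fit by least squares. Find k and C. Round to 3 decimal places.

k = 0.831, C = 0.601

Taking logs, ln s = k·ln t + ln C, so regress ln s on ln t.
Σln t = 6.3279, Σ(ln t)² = 11.1814, Σln s = 3.2155, Σln t·ln s = 6.0591.
Equations: 11.1814·k + 6.3279·ln C = 6.0591;  6.3279·k + 4·ln C = 3.2155.
Solving (det = 4.6828): k = 0.83051, ln C = -0.50999, so C = exp(-0.50999) = 0.60050.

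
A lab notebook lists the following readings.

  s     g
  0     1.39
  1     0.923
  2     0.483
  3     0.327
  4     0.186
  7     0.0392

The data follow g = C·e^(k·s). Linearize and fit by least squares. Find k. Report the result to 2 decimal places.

Linearized form: ln g = k·s + ln C. From the 6 transformed points,
XᵀX = [[79.0000, 17.0000]; [17.0000, 6]], rhs = [-34.2906, -6.5174]ᵀ  (here Σs = 17.0000, Σ(s)² = 79.0000, Σln g = -6.5174, Σs·ln g = -34.2906).
Δ = 79.0000·6 − (17.0000)² = 185.0000; k = (-34.2906·6 − 17.0000·-6.5174)/185.0000 = -0.51323, ln C = (79.0000·-6.5174 − 17.0000·-34.2906)/185.0000 = 0.36790.

k = -0.51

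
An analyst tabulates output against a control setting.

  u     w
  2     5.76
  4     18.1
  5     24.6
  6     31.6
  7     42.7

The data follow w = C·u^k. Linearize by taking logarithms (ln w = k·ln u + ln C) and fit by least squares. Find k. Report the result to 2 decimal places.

k = 1.58

Linearized form: ln w = k·ln u + ln C. From the 5 transformed points,
Σln u = 7.4265, Σ(ln u)² = 11.9895, Σln w = 15.0570, Σln u·ln w = 23.8754.
Normal system: [[11.9895, 7.4265]; [7.4265, 5]]·[k, ln C]ᵀ = [23.8754, 15.0570]ᵀ.
Slope k = (n·Σln u·ln w − Σln u·Σln w)/(n·Σ(ln u)² − (Σln u)²) = (5·23.8754 − 7.4265·15.0570)/4.7940 = 1.57613; ln C = (Σln w − k·Σln u)/n = 0.67035.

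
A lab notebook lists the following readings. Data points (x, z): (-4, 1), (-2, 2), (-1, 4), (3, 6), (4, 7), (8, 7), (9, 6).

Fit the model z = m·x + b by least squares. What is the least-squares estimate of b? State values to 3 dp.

Forming AᵀA = [[191, 17]; [17, 7]] and Aᵀz = [144, 33]ᵀ gives AᵀA·[m, b]ᵀ = Aᵀz.
Determinant 191·7 − 17² = 1048.
m = (144·7 − 17·33)/1048 = 447/1048; b = (191·33 − 17·144)/1048 = 3855/1048.

b = 3.678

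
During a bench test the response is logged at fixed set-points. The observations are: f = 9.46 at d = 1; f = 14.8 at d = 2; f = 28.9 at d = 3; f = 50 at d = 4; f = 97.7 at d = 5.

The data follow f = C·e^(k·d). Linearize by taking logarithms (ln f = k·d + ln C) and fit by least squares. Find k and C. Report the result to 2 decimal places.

Taking logs, ln f = k·d + ln C, so regress ln f on d.
Σd = 15.0000, Σ(d)² = 55.0000, Σln f = 16.7995, Σd·ln f = 56.2855.
Equations: 55.0000·k + 15.0000·ln C = 56.2855;  15.0000·k + 5·ln C = 16.7995.
Slope k = (n·Σd·ln f − Σd·Σln f)/(n·Σ(d)² − (Σd)²) = (5·56.2855 − 15.0000·16.7995)/50.0000 = 0.58871; ln C = (Σln f − k·Σd)/n = 1.59378, so C = exp(1.59378) = 4.92230.

k = 0.59, C = 4.92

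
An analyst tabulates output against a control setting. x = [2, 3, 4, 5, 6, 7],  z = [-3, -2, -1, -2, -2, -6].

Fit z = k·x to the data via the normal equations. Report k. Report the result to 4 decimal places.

k = -0.5755

AᵀA·[k]ᵀ = Aᵀz reads: 139·k = -80.
Hence k = -80 / 139 ≈ -0.57554.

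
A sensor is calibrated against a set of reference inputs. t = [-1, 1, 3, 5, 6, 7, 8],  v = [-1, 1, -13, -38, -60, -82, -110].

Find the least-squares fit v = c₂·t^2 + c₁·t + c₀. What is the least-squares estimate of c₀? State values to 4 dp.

Normal-equation sums: Σt^2·t^2 = 8501, Σt^2·t = 1223, Σt^2 = 185, Σt·t = 185, Σt = 29, Σ1 = 7.
And Σt^2·v = -14285, Σt·v = -2041, Σv = -303.
Inverting the 3×3 Gram matrix, [c₂, c₁, c₀]ᵀ = [-84670/45129, 49330/45129, 26633/15043]ᵀ.

c₀ = 1.7705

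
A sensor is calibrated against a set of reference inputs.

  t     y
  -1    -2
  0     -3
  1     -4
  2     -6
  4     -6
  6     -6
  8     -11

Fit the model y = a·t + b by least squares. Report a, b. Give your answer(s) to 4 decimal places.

a = -0.8238, b = -3.0749

Forming XᵀX = [[122, 20]; [20, 7]] and Xᵀy = [-162, -38]ᵀ gives XᵀX·[a, b]ᵀ = Xᵀy.
Eliminating b: 7·(row 1) − 20·(row 2) gives 454·a = 7·(-162) − 20·(-38) = -374, so a = -187/227.
Then b = ((-38) − 20·(-187/227))/7 = -698/227.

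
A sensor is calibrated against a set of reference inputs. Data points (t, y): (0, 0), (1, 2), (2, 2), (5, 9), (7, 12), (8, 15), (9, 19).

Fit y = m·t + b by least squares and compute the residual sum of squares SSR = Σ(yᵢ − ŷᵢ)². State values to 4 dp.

SSR = 7.4191

Sums needed: Σt·t = 224, Σt = 32, Σ1 = 7.
And Σt·y = 426, Σy = 59.
XᵀX·[m, b]ᵀ = Xᵀy becomes [[224, 32]; [32, 7]]·[m, b]ᵀ = [426, 59]ᵀ.
det = 224·7 − 32² = 544.
m = (426·7 − 32·59)/544 = 547/272; b = (224·59 − 32·426)/544 = -13/17.
Residuals: 13/17, 205/272, -171/136, -79/272, -21/16, -11/34, 453/272; SSR = 1009/136.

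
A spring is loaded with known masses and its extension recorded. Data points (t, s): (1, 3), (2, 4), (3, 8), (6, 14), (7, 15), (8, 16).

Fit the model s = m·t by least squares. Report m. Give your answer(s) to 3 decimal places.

m = 2.160

Entries of XᵀX: Σt·t = 163.
Moment sums: Σt·s = 352.
m = 352/163 = 2.15951.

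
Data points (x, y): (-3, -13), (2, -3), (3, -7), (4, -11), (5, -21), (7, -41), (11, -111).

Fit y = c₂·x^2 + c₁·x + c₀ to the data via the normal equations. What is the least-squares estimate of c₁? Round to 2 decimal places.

c₁ = 1.17

Compute the Gram sums: Σx^2·x^2 = 18101, Σx^2·x = 1871, Σx^2 = 233, Σx·x = 233, Σx = 29, Σ1 = 7.
And Σx^2·y = -16333, Σx·y = -1645, Σy = -207.
Normal equations: [[18101, 1871, 233]; [1871, 233, 29]; [233, 29, 7]]·[c₂, c₁, c₀]ᵀ = [-16333, -1645, -207]ᵀ.
Solving the 3×3 system (Gaussian elimination) gives c₂ = -41126/40511, c₁ = 236976/202555, c₀ = -127057/202555.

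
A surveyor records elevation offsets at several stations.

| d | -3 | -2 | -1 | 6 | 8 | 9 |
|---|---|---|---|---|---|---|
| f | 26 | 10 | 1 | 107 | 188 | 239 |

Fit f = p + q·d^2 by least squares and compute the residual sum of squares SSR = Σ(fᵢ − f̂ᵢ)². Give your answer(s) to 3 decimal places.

Normal-equation sums: Σ1 = 6, Σd^2 = 195, Σd^2·d^2 = 12051.
For Mᵀf: Σf = 571, Σd^2·f = 35518.
Eliminating q: 12051·(row 1) − 195·(row 2) gives 34281·p = 12051·571 − 195·35518 = -44889, so p = -1151/879.
Then q = (35518 − 195·(-1151/879))/12051 = 11307/3809.
Residuals: 6776/11427, -6451/11427, -7531/11427, 16496/11427, -7705/11427, -1585/11427; SSR = 41852/11427.

SSR = 3.663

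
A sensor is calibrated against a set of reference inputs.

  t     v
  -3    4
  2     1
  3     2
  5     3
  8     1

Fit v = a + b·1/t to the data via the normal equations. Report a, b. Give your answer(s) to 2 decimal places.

a = 2.73, b = -3.21

The normal equations are: 5·a + (33/40)·b = 11;  (33/40)·a + (7601/14400)·b = 67/120.
Δ = 5·(7601/14400) − (33/40)² = 7051/3600.
a = (11·(7601/14400) − (33/40)·(67/120))/(7051/3600) = 3499/1282; b = (5·(67/120) − (33/40)·11)/(7051/3600) = -22620/7051.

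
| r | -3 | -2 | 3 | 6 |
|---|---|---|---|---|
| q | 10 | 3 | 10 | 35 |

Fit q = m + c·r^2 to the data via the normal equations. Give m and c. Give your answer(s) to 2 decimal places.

MᵀM·[m, c]ᵀ = Mᵀq reads: 4·m + 58·c = 58;  58·m + 1474·c = 1452.
(Σ1 = 4, Σr^2 = 58, Σr^2·r^2 = 1474, Σq = 58, Σr^2·q = 1452.)
Δ = 4·1474 − 58² = 2532.
m = (58·1474 − 58·1452)/2532 = 319/633; c = (4·1452 − 58·58)/2532 = 611/633.

m = 0.50, c = 0.97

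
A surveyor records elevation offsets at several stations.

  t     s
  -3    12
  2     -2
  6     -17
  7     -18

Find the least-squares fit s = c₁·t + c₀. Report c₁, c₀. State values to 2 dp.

c₁ = -3.11, c₀ = 3.09

Sums needed: Σt·t = 98, Σt = 12, Σ1 = 4.
Right-hand side: Σt·s = -268, Σs = -25.
det = 98·4 − 12² = 248.
c₁ = ((-268)·4 − 12·(-25))/248 = -193/62; c₀ = (98·(-25) − 12·(-268))/248 = 383/124.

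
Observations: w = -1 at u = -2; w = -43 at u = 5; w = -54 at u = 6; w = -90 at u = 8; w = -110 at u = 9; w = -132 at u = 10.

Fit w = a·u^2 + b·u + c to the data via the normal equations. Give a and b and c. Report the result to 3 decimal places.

a = -1.022, b = -2.737, c = -2.441

MᵀM·[a, b, c]ᵀ = Mᵀw reads: 22594·a + 2574·b + 310·c = -30893;  2574·a + 310·b + 36·c = -3567;  310·a + 36·b + 6·c = -430.
(Σu^2·u^2 = 22594, Σu^2·u = 2574, Σu^2 = 310, Σu·u = 310, Σu = 36, Σ1 = 6, Σu^2·w = -30893, Σu·w = -3567, Σw = -430.)
Solving the 3×3 system (Gaussian elimination) gives a = -83143/81355, b = -445389/162710, c = -198553/81355.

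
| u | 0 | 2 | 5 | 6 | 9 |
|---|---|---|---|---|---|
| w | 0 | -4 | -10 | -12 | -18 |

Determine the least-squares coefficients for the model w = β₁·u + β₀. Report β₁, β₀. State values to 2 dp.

β₁ = -2.00, β₀ = 0.00

Forming XᵀX = [[146, 22]; [22, 5]] and Xᵀw = [-292, -44]ᵀ gives XᵀX·[β₁, β₀]ᵀ = Xᵀw.
Eliminating β₀: 5·(row 1) − 22·(row 2) gives 246·β₁ = 5·(-292) − 22·(-44) = -492, so β₁ = -2.
Then β₀ = ((-44) − 22·(-2))/5 = 0.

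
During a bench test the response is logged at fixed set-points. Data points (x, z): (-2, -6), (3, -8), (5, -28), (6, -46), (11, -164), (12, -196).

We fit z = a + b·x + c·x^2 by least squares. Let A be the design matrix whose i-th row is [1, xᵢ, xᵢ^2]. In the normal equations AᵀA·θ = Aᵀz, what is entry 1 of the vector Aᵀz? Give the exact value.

Entry 1 ↔ basis 1, so (Aᵀz)_{1} = Σᵢ zᵢ = (1)·(-6) + (1)·(-8) + (1)·(-28) + (1)·(-46) + (1)·(-164) + (1)·(-196) = -448.

-448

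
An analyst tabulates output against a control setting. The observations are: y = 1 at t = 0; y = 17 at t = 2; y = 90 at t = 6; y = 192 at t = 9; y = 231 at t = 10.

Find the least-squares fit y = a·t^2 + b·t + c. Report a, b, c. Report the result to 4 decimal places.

The normal equations are: 17873·a + 1953·b + 221·c = 41960;  1953·a + 221·b + 27·c = 4612;  221·a + 27·b + 5·c = 531.
(Σt^2·t^2 = 17873, Σt^2·t = 1953, Σt^2 = 221, Σt·t = 221, Σt = 27, Σ1 = 5, Σt^2·y = 41960, Σt·y = 4612, Σy = 531.)
Solving the 3×3 system (Gaussian elimination) gives a = 163087/81222, b = 78985/27074, c = 68887/40611.

a = 2.0079, b = 2.9174, c = 1.6963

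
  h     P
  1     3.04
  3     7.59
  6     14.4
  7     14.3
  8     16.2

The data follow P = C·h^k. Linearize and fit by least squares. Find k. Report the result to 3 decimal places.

k = 0.814

Taking logs, ln P = k·ln h + ln C, so regress ln P on ln h.
XᵀX = [[12.5280, 6.9157]; [6.9157, 5]], rhs = [17.9736, 11.2512]ᵀ  (here Σln h = 6.9157, Σ(ln h)² = 12.5280, Σln P = 11.2512, Σln h·ln P = 17.9736).
Solving (det = 14.8127): k = 0.81403, ln C = 1.12431.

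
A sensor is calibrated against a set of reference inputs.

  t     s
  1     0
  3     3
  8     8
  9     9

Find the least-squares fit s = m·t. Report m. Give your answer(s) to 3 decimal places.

Normal-equation sums: Σt·t = 155.
Right-hand side: Σt·s = 154.
AᵀA·[m]ᵀ = Aᵀs becomes [[155]]·[m]ᵀ = [154]ᵀ.
m = 154/155 = 0.993548.

m = 0.994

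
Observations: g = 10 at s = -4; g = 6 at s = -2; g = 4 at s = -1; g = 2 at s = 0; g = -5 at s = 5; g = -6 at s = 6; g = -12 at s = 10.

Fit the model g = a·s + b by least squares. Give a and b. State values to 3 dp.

a = -1.526, b = 2.909

The normal equations are: 182·a + 14·b = -237;  14·a + 7·b = -1.
(Σs·s = 182, Σs = 14, Σ1 = 7, Σs·g = -237, Σg = -1.)
Determinant 182·7 − 14² = 1078.
a = ((-237)·7 − 14·(-1))/1078 = -235/154; b = (182·(-1) − 14·(-237))/1078 = 32/11.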